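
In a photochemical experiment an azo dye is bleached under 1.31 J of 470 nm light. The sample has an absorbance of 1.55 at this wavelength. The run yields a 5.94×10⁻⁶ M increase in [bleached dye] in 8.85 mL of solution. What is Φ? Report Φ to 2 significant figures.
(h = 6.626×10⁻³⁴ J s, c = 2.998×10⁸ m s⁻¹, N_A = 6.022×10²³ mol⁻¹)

Product: (5.94×10⁻⁶ M)(0.00885 L) = 5.257×10⁻⁸ mol.
Photon energy at 470 nm: hc/λ = (6.626×10⁻³⁴)(2.998×10⁸)/(470×10⁻⁹) = 4.227×10⁻¹⁹ J.
Photons incident: 1.31 / 4.227×10⁻¹⁹ = 3.099×10¹⁸, i.e. 3.099×10¹⁸/6.022×10²³ = 5.146×10⁻⁶ mol.
Fraction absorbed: 1 − 10^(−1.55) = 0.9718.
Photons absorbed: 0.9718 × 5.146×10⁻⁶ = 5.001×10⁻⁶ mol.
Φ = 5.257×10⁻⁸ mol / 5.001×10⁻⁶ mol photons = 0.011.

Φ = 0.011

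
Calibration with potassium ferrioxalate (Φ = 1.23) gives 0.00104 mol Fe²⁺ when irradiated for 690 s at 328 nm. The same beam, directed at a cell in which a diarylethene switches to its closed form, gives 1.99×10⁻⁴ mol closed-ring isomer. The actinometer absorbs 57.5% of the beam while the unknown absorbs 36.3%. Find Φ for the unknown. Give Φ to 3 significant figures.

Φ = 0.373

Photons absorbed by the actinometer: 0.00104 / 1.23 = 8.455×10⁻⁴ mol.
Incident flux: 8.455×10⁻⁴ / 0.575 = 0.001470 einstein.
Absorbed by unknown: 0.363 × 0.001470 = 5.336×10⁻⁴ mol.
Φ(unknown) = 1.99×10⁻⁴ / 5.336×10⁻⁴ = 0.373.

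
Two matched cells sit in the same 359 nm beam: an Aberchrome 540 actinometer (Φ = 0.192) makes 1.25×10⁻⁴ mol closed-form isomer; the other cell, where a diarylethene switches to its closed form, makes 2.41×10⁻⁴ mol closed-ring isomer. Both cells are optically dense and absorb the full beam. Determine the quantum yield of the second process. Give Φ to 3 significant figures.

Photons absorbed by the actinometer: 1.25×10⁻⁴ / 0.192 = 6.510×10⁻⁴ mol.
Φ(unknown) = 2.41×10⁻⁴ / 6.510×10⁻⁴ = 0.370.

Φ = 0.370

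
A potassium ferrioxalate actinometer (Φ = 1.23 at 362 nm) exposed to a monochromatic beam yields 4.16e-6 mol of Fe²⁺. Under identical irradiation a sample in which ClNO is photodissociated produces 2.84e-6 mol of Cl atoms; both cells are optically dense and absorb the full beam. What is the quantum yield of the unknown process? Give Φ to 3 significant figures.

Φ = 0.840

Photons absorbed by the actinometer: 4.16e-6 / 1.23 = 3.382e-6 mol.
Φ(unknown) = 2.84e-6 / 3.382e-6 = 0.840.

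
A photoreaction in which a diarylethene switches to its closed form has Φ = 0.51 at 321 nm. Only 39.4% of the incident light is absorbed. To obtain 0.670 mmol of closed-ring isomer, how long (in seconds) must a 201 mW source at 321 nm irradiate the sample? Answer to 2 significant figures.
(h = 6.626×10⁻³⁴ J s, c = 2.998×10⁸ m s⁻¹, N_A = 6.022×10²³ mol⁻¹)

t ≈ 6200 s

Product: 0.670 mmol = 6.70×10⁻⁴ mol.
Photons that must be absorbed: 6.70×10⁻⁴ / 0.51 = 0.001314 mol.
Incident photons needed: 0.001314 / 0.394 = 0.003335 mol.
Photon energy: hc/λ = 6.188×10⁻¹⁹ J; per mole, 3.726×10⁵ J mol⁻¹.
Energy required: 0.003335 × 3.726×10⁵ = 1243 J.
Time: 1243 J / 0.201 W = 6200 s.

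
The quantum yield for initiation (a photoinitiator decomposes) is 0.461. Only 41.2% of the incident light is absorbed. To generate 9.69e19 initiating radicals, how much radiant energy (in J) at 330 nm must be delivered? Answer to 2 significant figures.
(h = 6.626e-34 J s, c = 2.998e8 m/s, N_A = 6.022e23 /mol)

310 J

Product: 9.69e19 / 6.022e23 = 1.609e-4 mol.
Photons that must be absorbed: 1.609e-4 / 0.461 = 3.490e-4 mol.
Incident photons needed: 3.490e-4 / 0.412 = 8.471e-4 mol.
Photon energy: hc/λ = 6.020e-19 J; per mole, 3.625e5 J mol⁻¹.
Energy required: 8.471e-4 × 3.625e5 = 310 J.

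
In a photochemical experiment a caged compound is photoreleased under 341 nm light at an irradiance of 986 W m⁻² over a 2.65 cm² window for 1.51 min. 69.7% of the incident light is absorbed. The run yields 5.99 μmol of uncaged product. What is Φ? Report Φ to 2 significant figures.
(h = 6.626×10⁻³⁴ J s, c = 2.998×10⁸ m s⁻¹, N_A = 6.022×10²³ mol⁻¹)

Φ = 0.13

Product: 5.99 μmol = 5.99×10⁻⁶ mol.
Photon energy at 341 nm: hc/λ = (6.626×10⁻³⁴)(2.998×10⁸)/(341×10⁻⁹) = 5.825×10⁻¹⁹ J.
Energy delivered: (986 W m⁻²)(2.65×10⁻⁴ m²)(90.6 s) = 23.67 J.
Photons incident: 23.67 / 5.825×10⁻¹⁹ = 4.064×10¹⁹, i.e. 4.064×10¹⁹/6.022×10²³ = 6.749×10⁻⁵ mol.
Photons absorbed: 0.697 × 6.749×10⁻⁵ = 4.704×10⁻⁵ mol.
Φ = 5.99×10⁻⁶ mol / 4.704×10⁻⁵ mol photons = 0.13.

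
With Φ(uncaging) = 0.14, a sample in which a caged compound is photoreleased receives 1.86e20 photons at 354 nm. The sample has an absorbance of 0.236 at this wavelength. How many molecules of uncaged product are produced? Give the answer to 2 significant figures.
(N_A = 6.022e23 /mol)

Moles of photons: 1.86e20 / 6.022e23 = 3.089e-4 mol.
Fraction absorbed: 1 − 10^(−0.236) = 0.4192.
Photons absorbed: 0.4192 × 3.089e-4 = 1.295e-4 mol.
Product: Φ × n_abs = 0.14 × 1.295e-4 = 1.813e-5 mol.
As a count: 1.813e-5 × 6.022e23 = 1.1e19.

1.1e19 molecules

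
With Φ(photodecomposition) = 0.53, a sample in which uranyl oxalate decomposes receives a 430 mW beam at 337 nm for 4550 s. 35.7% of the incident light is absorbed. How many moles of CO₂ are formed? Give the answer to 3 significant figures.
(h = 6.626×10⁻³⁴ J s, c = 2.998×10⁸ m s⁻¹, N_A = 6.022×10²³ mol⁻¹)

Photon energy at 337 nm: hc/λ = (6.626×10⁻³⁴)(2.998×10⁸)/(337×10⁻⁹) = 5.895×10⁻¹⁹ J.
Energy delivered: (430 mW)(4550 s) = 1957 J.
Photons incident: 1957 / 5.895×10⁻¹⁹ = 3.320×10²¹, i.e. 3.320×10²¹/6.022×10²³ = 0.005513 mol.
Photons absorbed: 0.357 × 0.005513 = 0.001968 mol.
Product: Φ × n_abs = 0.53 × 0.001968 = 0.001043 mol.

0.00104 mol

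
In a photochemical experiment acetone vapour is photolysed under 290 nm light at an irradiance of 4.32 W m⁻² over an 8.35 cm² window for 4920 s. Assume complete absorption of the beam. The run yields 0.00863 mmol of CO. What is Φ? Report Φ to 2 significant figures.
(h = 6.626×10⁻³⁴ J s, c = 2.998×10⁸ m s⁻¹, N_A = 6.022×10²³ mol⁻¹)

Φ = 0.20

Product: 0.00863 mmol = 8.63×10⁻⁶ mol.
Photon energy at 290 nm: hc/λ = (6.626×10⁻³⁴)(2.998×10⁸)/(290×10⁻⁹) = 6.850×10⁻¹⁹ J.
Energy delivered: (4.32 W m⁻²)(8.35×10⁻⁴ m²)(4920 s) = 17.75 J.
Photons incident: 17.75 / 6.850×10⁻¹⁹ = 2.591×10¹⁹, i.e. 2.591×10¹⁹/6.022×10²³ = 4.303×10⁻⁵ mol.
Φ = 8.63×10⁻⁶ mol / 4.303×10⁻⁵ mol photons = 0.20.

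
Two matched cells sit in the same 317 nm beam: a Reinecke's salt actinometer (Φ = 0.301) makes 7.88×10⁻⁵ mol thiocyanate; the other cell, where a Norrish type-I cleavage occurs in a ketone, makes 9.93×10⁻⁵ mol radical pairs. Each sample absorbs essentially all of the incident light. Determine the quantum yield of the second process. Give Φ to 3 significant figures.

Photons absorbed by the actinometer: 7.88×10⁻⁵ / 0.301 = 2.618×10⁻⁴ mol.
Φ(unknown) = 9.93×10⁻⁵ / 2.618×10⁻⁴ = 0.379.

Φ = 0.379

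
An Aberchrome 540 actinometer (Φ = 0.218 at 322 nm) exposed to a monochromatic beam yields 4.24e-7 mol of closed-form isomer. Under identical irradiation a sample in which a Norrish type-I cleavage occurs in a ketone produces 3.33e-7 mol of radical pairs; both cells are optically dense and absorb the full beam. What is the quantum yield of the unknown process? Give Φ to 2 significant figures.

Photons absorbed by the actinometer: 4.24e-7 / 0.218 = 1.945e-6 mol.
Φ(unknown) = 3.33e-7 / 1.945e-6 = 0.17.

Φ = 0.17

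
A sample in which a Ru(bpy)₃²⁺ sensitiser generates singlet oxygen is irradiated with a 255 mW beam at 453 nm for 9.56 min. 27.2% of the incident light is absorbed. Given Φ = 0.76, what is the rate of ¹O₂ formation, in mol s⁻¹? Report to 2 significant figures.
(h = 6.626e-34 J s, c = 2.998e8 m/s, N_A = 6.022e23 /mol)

Photon energy at 453 nm: hc/λ = (6.626e-34)(2.998e8)/(453e-9) = 4.385e-19 J.
Energy delivered: (255 mW)(573.6 s) = 146.3 J.
Photons incident: 146.3 / 4.385e-19 = 3.336e20, i.e. 3.336e20/6.022e23 = 5.540e-4 mol.
Photons absorbed: 0.272 × 5.540e-4 = 1.507e-4 mol.
Product formed: 0.76 × 1.507e-4 = 1.145e-4 mol.
Rate: 1.145e-4 / 573.6 s = 2.0e-7 mol s⁻¹.

2.0e-7 mol s⁻¹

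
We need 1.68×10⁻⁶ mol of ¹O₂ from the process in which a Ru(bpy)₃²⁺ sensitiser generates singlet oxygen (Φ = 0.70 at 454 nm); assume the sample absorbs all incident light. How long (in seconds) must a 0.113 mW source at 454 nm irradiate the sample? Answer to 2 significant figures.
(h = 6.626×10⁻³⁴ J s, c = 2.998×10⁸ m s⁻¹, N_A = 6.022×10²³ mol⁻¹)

t ≈ 5600 s

Photons that must be absorbed: 1.68×10⁻⁶ / 0.70 = 2.400×10⁻⁶ mol.
Photon energy: hc/λ = 4.375×10⁻¹⁹ J; per mole, 2.635×10⁵ J mol⁻¹.
Energy required: 2.400×10⁻⁶ × 2.635×10⁵ = 0.6324 J.
Time: 0.6324 J / 0.000113 W = 5600 s.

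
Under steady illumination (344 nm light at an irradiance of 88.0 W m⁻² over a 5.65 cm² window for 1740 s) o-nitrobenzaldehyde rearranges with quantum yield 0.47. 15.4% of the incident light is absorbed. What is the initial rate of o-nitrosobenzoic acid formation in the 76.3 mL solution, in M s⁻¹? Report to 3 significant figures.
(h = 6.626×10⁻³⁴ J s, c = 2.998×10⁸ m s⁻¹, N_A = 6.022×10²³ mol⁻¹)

Photon energy at 344 nm: hc/λ = (6.626×10⁻³⁴)(2.998×10⁸)/(344×10⁻⁹) = 5.775×10⁻¹⁹ J.
Energy delivered: (88.0 W m⁻²)(5.65×10⁻⁴ m²)(1740 s) = 86.51 J.
Photons incident: 86.51 / 5.775×10⁻¹⁹ = 1.498×10²⁰, i.e. 1.498×10²⁰/6.022×10²³ = 2.488×10⁻⁴ mol.
Photons absorbed: 0.154 × 2.488×10⁻⁴ = 3.832×10⁻⁵ mol.
Product formed: 0.47 × 3.832×10⁻⁵ = 1.801×10⁻⁵ mol.
Rate: 1.801×10⁻⁵ mol / (1740 s × 0.0763 L) = 1.36×10⁻⁷ M s⁻¹.

1.36×10⁻⁷ M s⁻¹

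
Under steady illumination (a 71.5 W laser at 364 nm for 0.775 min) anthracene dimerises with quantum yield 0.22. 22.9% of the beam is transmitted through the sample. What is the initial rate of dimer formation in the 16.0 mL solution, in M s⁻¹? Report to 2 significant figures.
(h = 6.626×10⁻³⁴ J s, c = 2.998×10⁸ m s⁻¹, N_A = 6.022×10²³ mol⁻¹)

0.0023 M s⁻¹

Photon energy at 364 nm: hc/λ = (6.626×10⁻³⁴)(2.998×10⁸)/(364×10⁻⁹) = 5.457×10⁻¹⁹ J.
Energy delivered: (71.5 W)(46.5 s) = 3325 J.
Photons incident: 3325 / 5.457×10⁻¹⁹ = 6.093×10²¹, i.e. 6.093×10²¹/6.022×10²³ = 0.01012 mol.
Fraction absorbed: 1 − 22.9/100 = 0.7710.
Photons absorbed: 0.7710 × 0.01012 = 0.007803 mol.
Product formed: 0.22 × 0.007803 = 0.001717 mol.
Rate: 0.001717 mol / (46.5 s × 0.016 L) = 0.0023 M s⁻¹.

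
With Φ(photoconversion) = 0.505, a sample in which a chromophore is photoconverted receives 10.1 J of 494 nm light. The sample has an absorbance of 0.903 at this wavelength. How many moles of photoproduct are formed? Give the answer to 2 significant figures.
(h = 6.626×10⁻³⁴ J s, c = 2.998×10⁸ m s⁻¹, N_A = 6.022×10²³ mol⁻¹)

1.8×10⁻⁵ mol

Photon energy at 494 nm: hc/λ = (6.626×10⁻³⁴)(2.998×10⁸)/(494×10⁻⁹) = 4.021×10⁻¹⁹ J.
Photons incident: 10.1 / 4.021×10⁻¹⁹ = 2.512×10¹⁹, i.e. 2.512×10¹⁹/6.022×10²³ = 4.171×10⁻⁵ mol.
Fraction absorbed: 1 − 10^(−0.903) = 0.8750.
Photons absorbed: 0.8750 × 4.171×10⁻⁵ = 3.650×10⁻⁵ mol.
Product: Φ × n_abs = 0.505 × 3.650×10⁻⁵ = 1.843×10⁻⁵ mol.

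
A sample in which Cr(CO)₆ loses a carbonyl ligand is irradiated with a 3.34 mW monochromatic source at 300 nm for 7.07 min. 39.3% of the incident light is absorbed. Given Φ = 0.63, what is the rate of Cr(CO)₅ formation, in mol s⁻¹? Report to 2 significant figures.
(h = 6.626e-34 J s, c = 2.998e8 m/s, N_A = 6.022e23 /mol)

2.1e-9 mol s⁻¹

Photon energy at 300 nm: hc/λ = (6.626e-34)(2.998e8)/(300e-9) = 6.622e-19 J.
Energy delivered: (3.34 mW)(424.2 s) = 1.417 J.
Photons incident: 1.417 / 6.622e-19 = 2.140e18, i.e. 2.140e18/6.022e23 = 3.554e-6 mol.
Photons absorbed: 0.393 × 3.554e-6 = 1.397e-6 mol.
Product formed: 0.63 × 1.397e-6 = 8.801e-7 mol.
Rate: 8.801e-7 / 424.2 s = 2.1e-9 mol s⁻¹.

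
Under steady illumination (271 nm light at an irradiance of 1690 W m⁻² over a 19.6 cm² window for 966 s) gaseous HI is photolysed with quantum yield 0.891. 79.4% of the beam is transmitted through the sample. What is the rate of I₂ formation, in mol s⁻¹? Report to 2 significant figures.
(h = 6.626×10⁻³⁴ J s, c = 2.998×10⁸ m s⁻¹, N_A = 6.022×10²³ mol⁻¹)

Photon energy at 271 nm: hc/λ = (6.626×10⁻³⁴)(2.998×10⁸)/(271×10⁻⁹) = 7.330×10⁻¹⁹ J.
Energy delivered: (1690 W m⁻²)(19.6×10⁻⁴ m²)(966 s) = 3200 J.
Photons incident: 3200 / 7.330×10⁻¹⁹ = 4.366×10²¹, i.e. 4.366×10²¹/6.022×10²³ = 0.007250 mol.
Fraction absorbed: 1 − 79.4/100 = 0.2060.
Photons absorbed: 0.2060 × 0.007250 = 0.001494 mol.
Product formed: 0.891 × 0.001494 = 0.001331 mol.
Rate: 0.001331 / 966 s = 1.4×10⁻⁶ mol s⁻¹.

1.4×10⁻⁶ mol s⁻¹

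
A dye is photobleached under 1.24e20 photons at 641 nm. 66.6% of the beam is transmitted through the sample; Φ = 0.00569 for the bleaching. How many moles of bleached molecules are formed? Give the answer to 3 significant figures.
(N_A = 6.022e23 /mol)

3.91e-7 mol

Moles of photons: 1.24e20 / 6.022e23 = 2.059e-4 mol.
Fraction absorbed: 1 − 66.6/100 = 0.3340.
Photons absorbed: 0.3340 × 2.059e-4 = 6.877e-5 mol.
Product: Φ × n_abs = 0.00569 × 6.877e-5 = 3.913e-7 mol.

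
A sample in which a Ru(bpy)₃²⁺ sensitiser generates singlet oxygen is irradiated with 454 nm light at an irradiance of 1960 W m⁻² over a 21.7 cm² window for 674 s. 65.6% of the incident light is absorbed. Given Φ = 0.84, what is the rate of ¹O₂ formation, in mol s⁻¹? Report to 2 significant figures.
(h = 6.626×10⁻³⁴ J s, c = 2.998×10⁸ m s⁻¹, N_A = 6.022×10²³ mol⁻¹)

Photon energy at 454 nm: hc/λ = (6.626×10⁻³⁴)(2.998×10⁸)/(454×10⁻⁹) = 4.375×10⁻¹⁹ J.
Energy delivered: (1960 W m⁻²)(21.7×10⁻⁴ m²)(674 s) = 2867 J.
Photons incident: 2867 / 4.375×10⁻¹⁹ = 6.553×10²¹, i.e. 6.553×10²¹/6.022×10²³ = 0.01088 mol.
Photons absorbed: 0.656 × 0.01088 = 0.007137 mol.
Product formed: 0.84 × 0.007137 = 0.005995 mol.
Rate: 0.005995 / 674 s = 8.9×10⁻⁶ mol s⁻¹.

8.9×10⁻⁶ mol s⁻¹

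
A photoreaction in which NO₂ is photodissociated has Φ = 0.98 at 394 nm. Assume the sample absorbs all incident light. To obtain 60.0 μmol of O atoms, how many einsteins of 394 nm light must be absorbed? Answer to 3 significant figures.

Product: 60.0 μmol = 6.00e-5 mol.
Photons that must be absorbed: 6.00e-5 / 0.98 = 6.122e-5 mol.

6.12e-5 einstein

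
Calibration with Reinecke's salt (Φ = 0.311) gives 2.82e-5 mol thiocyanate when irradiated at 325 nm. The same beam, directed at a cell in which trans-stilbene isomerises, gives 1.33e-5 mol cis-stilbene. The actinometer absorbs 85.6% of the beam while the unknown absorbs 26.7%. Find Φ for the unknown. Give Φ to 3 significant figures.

Photons absorbed by the actinometer: 2.82e-5 / 0.311 = 9.068e-5 mol.
Incident flux: 9.068e-5 / 0.856 = 1.059e-4 einstein.
Absorbed by unknown: 0.267 × 1.059e-4 = 2.828e-5 mol.
Φ(unknown) = 1.33e-5 / 2.828e-5 = 0.470.

Φ = 0.470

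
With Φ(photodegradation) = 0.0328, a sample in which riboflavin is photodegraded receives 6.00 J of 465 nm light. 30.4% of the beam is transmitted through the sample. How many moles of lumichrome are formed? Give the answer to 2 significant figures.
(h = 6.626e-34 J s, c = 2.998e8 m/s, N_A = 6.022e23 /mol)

5.3e-7 mol

Photon energy at 465 nm: hc/λ = (6.626e-34)(2.998e8)/(465e-9) = 4.272e-19 J.
Photons incident: 6.00 / 4.272e-19 = 1.404e19, i.e. 1.404e19/6.022e23 = 2.331e-5 mol.
Fraction absorbed: 1 − 30.4/100 = 0.6960.
Photons absorbed: 0.6960 × 2.331e-5 = 1.622e-5 mol.
Product: Φ × n_abs = 0.0328 × 1.622e-5 = 5.320e-7 mol.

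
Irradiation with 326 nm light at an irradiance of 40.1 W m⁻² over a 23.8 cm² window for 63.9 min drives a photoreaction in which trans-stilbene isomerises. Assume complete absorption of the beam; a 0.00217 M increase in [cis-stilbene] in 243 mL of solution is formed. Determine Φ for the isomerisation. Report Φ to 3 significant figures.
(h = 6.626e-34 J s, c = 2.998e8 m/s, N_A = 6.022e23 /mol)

Product: (0.00217 M)(0.243 L) = 5.273e-4 mol.
Photon energy at 326 nm: hc/λ = (6.626e-34)(2.998e8)/(326e-9) = 6.093e-19 J.
Energy delivered: (40.1 W m⁻²)(23.8e-4 m²)(3834 s) = 365.9 J.
Photons incident: 365.9 / 6.093e-19 = 6.005e20, i.e. 6.005e20/6.022e23 = 9.972e-4 mol.
Φ = 5.273e-4 mol / 9.972e-4 mol photons = 0.529.

Φ = 0.529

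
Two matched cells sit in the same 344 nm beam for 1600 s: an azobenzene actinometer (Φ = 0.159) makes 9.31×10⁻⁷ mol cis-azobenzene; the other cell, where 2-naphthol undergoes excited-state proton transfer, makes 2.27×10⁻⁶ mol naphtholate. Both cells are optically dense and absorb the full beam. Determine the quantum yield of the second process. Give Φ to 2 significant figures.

Photons absorbed by the actinometer: 9.31×10⁻⁷ / 0.159 = 5.855×10⁻⁶ mol.
Φ(unknown) = 2.27×10⁻⁶ / 5.855×10⁻⁶ = 0.39.

Φ = 0.39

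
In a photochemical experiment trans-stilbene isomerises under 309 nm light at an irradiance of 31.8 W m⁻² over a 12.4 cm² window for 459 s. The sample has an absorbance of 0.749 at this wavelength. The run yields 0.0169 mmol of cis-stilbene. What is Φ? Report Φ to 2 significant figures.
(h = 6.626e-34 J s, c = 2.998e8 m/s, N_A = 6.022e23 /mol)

Product: 0.0169 mmol = 1.69e-5 mol.
Photon energy at 309 nm: hc/λ = (6.626e-34)(2.998e8)/(309e-9) = 6.429e-19 J.
Energy delivered: (31.8 W m⁻²)(12.4e-4 m²)(459 s) = 18.10 J.
Photons incident: 18.10 / 6.429e-19 = 2.815e19, i.e. 2.815e19/6.022e23 = 4.675e-5 mol.
Fraction absorbed: 1 − 10^(−0.749) = 0.8218.
Photons absorbed: 0.8218 × 4.675e-5 = 3.842e-5 mol.
Φ = 1.69e-5 mol / 3.842e-5 mol photons = 0.44.

Φ = 0.44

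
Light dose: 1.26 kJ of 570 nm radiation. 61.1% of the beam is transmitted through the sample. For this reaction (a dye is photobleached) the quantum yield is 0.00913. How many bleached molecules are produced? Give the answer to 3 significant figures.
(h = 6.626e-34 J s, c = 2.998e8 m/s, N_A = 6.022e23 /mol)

Photon energy at 570 nm: hc/λ = (6.626e-34)(2.998e8)/(570e-9) = 3.485e-19 J.
Incident energy: 1.26 kJ = 1260 J.
Photons incident: 1260 / 3.485e-19 = 3.615e21, i.e. 3.615e21/6.022e23 = 0.006003 mol.
Fraction absorbed: 1 − 61.1/100 = 0.3890.
Photons absorbed: 0.3890 × 0.006003 = 0.002335 mol.
Product: Φ × n_abs = 0.00913 × 0.002335 = 2.132e-5 mol.
As a count: 2.132e-5 × 6.022e23 = 1.28e19.

1.28e19 bleached molecules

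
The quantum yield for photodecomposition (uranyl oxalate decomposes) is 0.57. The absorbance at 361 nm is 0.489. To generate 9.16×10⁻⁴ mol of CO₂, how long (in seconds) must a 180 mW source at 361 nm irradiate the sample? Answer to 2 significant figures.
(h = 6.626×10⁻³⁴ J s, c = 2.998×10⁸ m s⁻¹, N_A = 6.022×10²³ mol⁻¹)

t ≈ 4400 s

Photons that must be absorbed: 9.16×10⁻⁴ / 0.57 = 0.001607 mol.
Fraction absorbed: 1 − 10^(−0.489) = 0.6757.
Incident photons needed: 0.001607 / 0.6757 = 0.002378 mol.
Photon energy: hc/λ = 5.503×10⁻¹⁹ J; per mole, 3.314×10⁵ J mol⁻¹.
Energy required: 0.002378 × 3.314×10⁵ = 788.1 J.
Time: 788.1 J / 0.18 W = 4400 s.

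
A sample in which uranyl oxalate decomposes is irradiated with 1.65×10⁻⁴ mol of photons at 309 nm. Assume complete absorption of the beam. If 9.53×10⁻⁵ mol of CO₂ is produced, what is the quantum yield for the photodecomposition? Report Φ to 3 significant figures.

Φ = 0.578

Φ = 9.53×10⁻⁵ mol / 1.65×10⁻⁴ mol photons = 0.578.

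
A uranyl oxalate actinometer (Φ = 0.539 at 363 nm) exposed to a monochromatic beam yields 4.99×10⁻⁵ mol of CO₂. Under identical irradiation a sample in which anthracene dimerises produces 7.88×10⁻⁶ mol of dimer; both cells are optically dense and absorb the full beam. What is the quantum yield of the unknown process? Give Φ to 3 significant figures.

Photons absorbed by the actinometer: 4.99×10⁻⁵ / 0.539 = 9.258×10⁻⁵ mol.
Φ(unknown) = 7.88×10⁻⁶ / 9.258×10⁻⁵ = 0.0851.

Φ = 0.0851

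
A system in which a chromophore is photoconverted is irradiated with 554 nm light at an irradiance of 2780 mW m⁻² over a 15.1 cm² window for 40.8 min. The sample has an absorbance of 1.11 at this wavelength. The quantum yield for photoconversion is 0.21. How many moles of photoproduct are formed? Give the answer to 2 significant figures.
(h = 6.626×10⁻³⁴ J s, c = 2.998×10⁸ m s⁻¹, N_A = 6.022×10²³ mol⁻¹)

9.2×10⁻⁶ mol

Photon energy at 554 nm: hc/λ = (6.626×10⁻³⁴)(2.998×10⁸)/(554×10⁻⁹) = 3.586×10⁻¹⁹ J.
Energy delivered: (2780 mW m⁻²)(15.1×10⁻⁴ m²)(2448 s) = 10.28 J.
Photons incident: 10.28 / 3.586×10⁻¹⁹ = 2.867×10¹⁹, i.e. 2.867×10¹⁹/6.022×10²³ = 4.761×10⁻⁵ mol.
Fraction absorbed: 1 − 10^(−1.11) = 0.9224.
Photons absorbed: 0.9224 × 4.761×10⁻⁵ = 4.392×10⁻⁵ mol.
Product: Φ × n_abs = 0.21 × 4.392×10⁻⁵ = 9.223×10⁻⁶ mol.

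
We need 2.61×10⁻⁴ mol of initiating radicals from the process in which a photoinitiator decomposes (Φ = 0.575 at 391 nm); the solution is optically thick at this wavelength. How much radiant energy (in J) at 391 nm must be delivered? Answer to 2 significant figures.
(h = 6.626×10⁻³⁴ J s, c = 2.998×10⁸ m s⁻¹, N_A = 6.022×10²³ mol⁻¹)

140 J

Photons that must be absorbed: 2.61×10⁻⁴ / 0.575 = 4.539×10⁻⁴ mol.
Photon energy: hc/λ = 5.080×10⁻¹⁹ J; per mole, 3.059×10⁵ J mol⁻¹.
Energy required: 4.539×10⁻⁴ × 3.059×10⁵ = 140 J.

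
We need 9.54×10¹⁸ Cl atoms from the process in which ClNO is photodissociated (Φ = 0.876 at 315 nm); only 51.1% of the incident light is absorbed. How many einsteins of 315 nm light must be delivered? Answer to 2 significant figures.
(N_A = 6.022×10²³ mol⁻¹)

Product: 9.54×10¹⁸ / 6.022×10²³ = 1.584×10⁻⁵ mol.
Photons that must be absorbed: 1.584×10⁻⁵ / 0.876 = 1.808×10⁻⁵ mol.
Incident photons needed: 1.808×10⁻⁵ / 0.511 = 3.538×10⁻⁵ mol.

3.5×10⁻⁵ einstein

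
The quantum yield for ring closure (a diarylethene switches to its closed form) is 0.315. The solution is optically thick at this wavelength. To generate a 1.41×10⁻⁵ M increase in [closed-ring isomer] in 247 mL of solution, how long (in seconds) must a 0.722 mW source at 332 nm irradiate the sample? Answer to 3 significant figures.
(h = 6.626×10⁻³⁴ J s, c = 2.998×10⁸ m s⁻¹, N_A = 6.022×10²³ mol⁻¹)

t ≈ 5520 s

Product: (1.41×10⁻⁵ M)(0.247 L) = 3.483×10⁻⁶ mol.
Photons that must be absorbed: 3.483×10⁻⁶ / 0.315 = 1.106×10⁻⁵ mol.
Photon energy: hc/λ = 5.983×10⁻¹⁹ J; per mole, 3.603×10⁵ J mol⁻¹.
Energy required: 1.106×10⁻⁵ × 3.603×10⁵ = 3.985 J.
Time: 3.985 J / 0.000722 W = 5520 s.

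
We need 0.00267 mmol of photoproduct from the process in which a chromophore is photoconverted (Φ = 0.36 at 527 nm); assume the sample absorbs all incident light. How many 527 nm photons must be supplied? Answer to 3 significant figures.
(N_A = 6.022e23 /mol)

4.47e18 photons

Product: 0.00267 mmol = 2.67e-6 mol.
Photons that must be absorbed: 2.67e-6 / 0.36 = 7.417e-6 mol.
Photon count: 7.417e-6 × 6.022e23 = 4.47e18.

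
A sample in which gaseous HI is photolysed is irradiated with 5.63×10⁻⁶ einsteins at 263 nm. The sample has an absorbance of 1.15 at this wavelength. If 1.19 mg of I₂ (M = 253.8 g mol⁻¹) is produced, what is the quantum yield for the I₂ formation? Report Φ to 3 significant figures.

Product: 1.19 mg / 253.8 g mol⁻¹ = 4.689×10⁻⁶ mol.
Fraction absorbed: 1 − 10^(−1.15) = 0.9292.
Photons absorbed: 0.9292 × 5.63×10⁻⁶ = 5.231×10⁻⁶ mol.
Φ = 4.689×10⁻⁶ mol / 5.231×10⁻⁶ mol photons = 0.896.

Φ = 0.896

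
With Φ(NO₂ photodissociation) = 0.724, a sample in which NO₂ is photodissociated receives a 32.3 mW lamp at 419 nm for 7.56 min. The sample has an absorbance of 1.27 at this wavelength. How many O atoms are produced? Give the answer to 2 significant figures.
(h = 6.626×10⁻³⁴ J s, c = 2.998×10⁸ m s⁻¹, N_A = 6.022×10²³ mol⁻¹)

Photon energy at 419 nm: hc/λ = (6.626×10⁻³⁴)(2.998×10⁸)/(419×10⁻⁹) = 4.741×10⁻¹⁹ J.
Energy delivered: (32.3 mW)(453.6 s) = 14.65 J.
Photons incident: 14.65 / 4.741×10⁻¹⁹ = 3.090×10¹⁹, i.e. 3.090×10¹⁹/6.022×10²³ = 5.131×10⁻⁵ mol.
Fraction absorbed: 1 − 10^(−1.27) = 0.9463.
Photons absorbed: 0.9463 × 5.131×10⁻⁵ = 4.855×10⁻⁵ mol.
Product: Φ × n_abs = 0.724 × 4.855×10⁻⁵ = 3.515×10⁻⁵ mol.
As a count: 3.515×10⁻⁵ × 6.022×10²³ = 2.1×10¹⁹.

2.1×10¹⁹ atoms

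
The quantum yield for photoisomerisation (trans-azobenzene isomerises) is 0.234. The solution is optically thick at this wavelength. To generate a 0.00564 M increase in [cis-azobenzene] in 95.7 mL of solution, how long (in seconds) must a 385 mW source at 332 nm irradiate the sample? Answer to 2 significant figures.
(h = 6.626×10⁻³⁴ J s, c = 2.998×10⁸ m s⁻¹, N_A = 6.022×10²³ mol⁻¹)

t ≈ 2200 s

Product: (0.00564 M)(0.0957 L) = 5.397×10⁻⁴ mol.
Photons that must be absorbed: 5.397×10⁻⁴ / 0.234 = 0.002306 mol.
Photon energy: hc/λ = 5.983×10⁻¹⁹ J; per mole, 3.603×10⁵ J mol⁻¹.
Energy required: 0.002306 × 3.603×10⁵ = 830.9 J.
Time: 830.9 J / 0.385 W = 2200 s.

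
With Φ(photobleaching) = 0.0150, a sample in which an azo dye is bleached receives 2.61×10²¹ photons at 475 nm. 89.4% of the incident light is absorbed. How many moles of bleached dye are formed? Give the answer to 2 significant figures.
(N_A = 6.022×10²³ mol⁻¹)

5.8×10⁻⁵ mol

Moles of photons: 2.61×10²¹ / 6.022×10²³ = 0.004334 mol.
Photons absorbed: 0.894 × 0.004334 = 0.003875 mol.
Product: Φ × n_abs = 0.0150 × 0.003875 = 5.812×10⁻⁵ mol.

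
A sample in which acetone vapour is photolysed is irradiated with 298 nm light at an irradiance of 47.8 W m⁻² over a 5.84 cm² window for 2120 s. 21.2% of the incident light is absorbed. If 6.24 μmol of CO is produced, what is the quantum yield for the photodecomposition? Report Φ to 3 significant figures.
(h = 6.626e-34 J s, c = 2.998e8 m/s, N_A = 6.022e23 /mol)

Product: 6.24 μmol = 6.24e-6 mol.
Photon energy at 298 nm: hc/λ = (6.626e-34)(2.998e8)/(298e-9) = 6.666e-19 J.
Energy delivered: (47.8 W m⁻²)(5.84e-4 m²)(2120 s) = 59.18 J.
Photons incident: 59.18 / 6.666e-19 = 8.878e19, i.e. 8.878e19/6.022e23 = 1.474e-4 mol.
Photons absorbed: 0.212 × 1.474e-4 = 3.125e-5 mol.
Φ = 6.24e-6 mol / 3.125e-5 mol photons = 0.200.

Φ = 0.200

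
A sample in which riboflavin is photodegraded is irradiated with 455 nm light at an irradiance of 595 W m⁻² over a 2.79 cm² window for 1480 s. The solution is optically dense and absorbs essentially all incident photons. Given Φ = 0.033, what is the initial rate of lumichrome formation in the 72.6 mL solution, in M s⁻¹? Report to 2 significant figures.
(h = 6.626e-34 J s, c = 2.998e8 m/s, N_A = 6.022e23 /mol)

Photon energy at 455 nm: hc/λ = (6.626e-34)(2.998e8)/(455e-9) = 4.366e-19 J.
Energy delivered: (595 W m⁻²)(2.79e-4 m²)(1480 s) = 245.7 J.
Photons incident: 245.7 / 4.366e-19 = 5.628e20, i.e. 5.628e20/6.022e23 = 9.346e-4 mol.
Product formed: 0.033 × 9.346e-4 = 3.084e-5 mol.
Rate: 3.084e-5 mol / (1480 s × 0.0726 L) = 2.9e-7 M s⁻¹.

2.9e-7 M s⁻¹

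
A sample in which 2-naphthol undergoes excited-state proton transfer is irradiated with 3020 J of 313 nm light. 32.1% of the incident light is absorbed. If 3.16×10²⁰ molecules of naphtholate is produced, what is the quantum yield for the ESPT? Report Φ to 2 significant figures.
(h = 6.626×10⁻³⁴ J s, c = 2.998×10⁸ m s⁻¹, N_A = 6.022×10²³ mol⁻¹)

Φ = 0.21

Product: 3.16×10²⁰ / 6.022×10²³ = 5.247×10⁻⁴ mol.
Photon energy at 313 nm: hc/λ = (6.626×10⁻³⁴)(2.998×10⁸)/(313×10⁻⁹) = 6.347×10⁻¹⁹ J.
Photons incident: 3020 / 6.347×10⁻¹⁹ = 4.758×10²¹, i.e. 4.758×10²¹/6.022×10²³ = 0.007901 mol.
Photons absorbed: 0.321 × 0.007901 = 0.002536 mol.
Φ = 5.247×10⁻⁴ mol / 0.002536 mol photons = 0.21.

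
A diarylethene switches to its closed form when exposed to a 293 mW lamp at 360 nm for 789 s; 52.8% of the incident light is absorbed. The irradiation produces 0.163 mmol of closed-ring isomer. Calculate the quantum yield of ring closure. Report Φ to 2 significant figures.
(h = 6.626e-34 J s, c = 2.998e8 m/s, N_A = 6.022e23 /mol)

Product: 0.163 mmol = 1.63e-4 mol.
Photon energy at 360 nm: hc/λ = (6.626e-34)(2.998e8)/(360e-9) = 5.518e-19 J.
Energy delivered: (293 mW)(789 s) = 231.2 J.
Photons incident: 231.2 / 5.518e-19 = 4.190e20, i.e. 4.190e20/6.022e23 = 6.958e-4 mol.
Photons absorbed: 0.528 × 6.958e-4 = 3.674e-4 mol.
Φ = 1.63e-4 mol / 3.674e-4 mol photons = 0.44.

Φ = 0.44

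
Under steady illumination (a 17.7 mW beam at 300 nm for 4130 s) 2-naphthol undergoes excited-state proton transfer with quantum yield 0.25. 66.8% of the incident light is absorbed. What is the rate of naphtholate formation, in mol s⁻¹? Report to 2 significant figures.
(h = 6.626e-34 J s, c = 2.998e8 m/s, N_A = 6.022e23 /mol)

Photon energy at 300 nm: hc/λ = (6.626e-34)(2.998e8)/(300e-9) = 6.622e-19 J.
Energy delivered: (17.7 mW)(4130 s) = 73.10 J.
Photons incident: 73.10 / 6.622e-19 = 1.104e20, i.e. 1.104e20/6.022e23 = 1.833e-4 mol.
Photons absorbed: 0.668 × 1.833e-4 = 1.224e-4 mol.
Product formed: 0.25 × 1.224e-4 = 3.060e-5 mol.
Rate: 3.060e-5 / 4130 s = 7.4e-9 mol s⁻¹.

7.4e-9 mol s⁻¹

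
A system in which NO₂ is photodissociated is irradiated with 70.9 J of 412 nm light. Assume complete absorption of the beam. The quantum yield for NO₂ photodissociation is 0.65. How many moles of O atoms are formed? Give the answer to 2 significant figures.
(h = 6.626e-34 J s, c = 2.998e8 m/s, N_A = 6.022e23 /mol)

Photon energy at 412 nm: hc/λ = (6.626e-34)(2.998e8)/(412e-9) = 4.822e-19 J.
Photons incident: 70.9 / 4.822e-19 = 1.470e20, i.e. 1.470e20/6.022e23 = 2.441e-4 mol.
Product: Φ × n_abs = 0.65 × 2.441e-4 = 1.587e-4 mol.

1.6e-4 mol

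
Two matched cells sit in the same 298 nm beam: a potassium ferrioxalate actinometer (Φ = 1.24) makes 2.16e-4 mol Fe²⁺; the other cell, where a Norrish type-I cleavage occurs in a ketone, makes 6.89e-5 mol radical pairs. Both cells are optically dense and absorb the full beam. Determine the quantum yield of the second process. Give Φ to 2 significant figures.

Photons absorbed by the actinometer: 2.16e-4 / 1.24 = 1.742e-4 mol.
Φ(unknown) = 6.89e-5 / 1.742e-4 = 0.40.

Φ = 0.40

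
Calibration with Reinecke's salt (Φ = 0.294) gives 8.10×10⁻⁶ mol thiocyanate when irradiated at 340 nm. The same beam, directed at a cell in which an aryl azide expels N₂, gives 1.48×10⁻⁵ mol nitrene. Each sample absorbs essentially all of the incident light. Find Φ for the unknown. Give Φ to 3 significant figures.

Φ = 0.537

Photons absorbed by the actinometer: 8.10×10⁻⁶ / 0.294 = 2.755×10⁻⁵ mol.
Φ(unknown) = 1.48×10⁻⁵ / 2.755×10⁻⁵ = 0.537.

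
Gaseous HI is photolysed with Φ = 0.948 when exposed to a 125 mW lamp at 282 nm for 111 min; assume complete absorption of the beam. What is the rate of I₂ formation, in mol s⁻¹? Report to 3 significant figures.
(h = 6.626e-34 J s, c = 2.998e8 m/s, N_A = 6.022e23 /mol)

Photon energy at 282 nm: hc/λ = (6.626e-34)(2.998e8)/(282e-9) = 7.044e-19 J.
Energy delivered: (125 mW)(6660 s) = 832.5 J.
Photons incident: 832.5 / 7.044e-19 = 1.182e21, i.e. 1.182e21/6.022e23 = 0.001963 mol.
Product formed: 0.948 × 0.001963 = 0.001861 mol.
Rate: 0.001861 / 6660 s = 2.79e-7 mol s⁻¹.

2.79e-7 mol s⁻¹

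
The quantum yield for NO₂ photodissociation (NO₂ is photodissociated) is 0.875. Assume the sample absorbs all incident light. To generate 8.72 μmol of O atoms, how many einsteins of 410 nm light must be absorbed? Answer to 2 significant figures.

1.0×10⁻⁵ einstein

Product: 8.72 μmol = 8.72×10⁻⁶ mol.
Photons that must be absorbed: 8.72×10⁻⁶ / 0.875 = 9.966×10⁻⁶ mol.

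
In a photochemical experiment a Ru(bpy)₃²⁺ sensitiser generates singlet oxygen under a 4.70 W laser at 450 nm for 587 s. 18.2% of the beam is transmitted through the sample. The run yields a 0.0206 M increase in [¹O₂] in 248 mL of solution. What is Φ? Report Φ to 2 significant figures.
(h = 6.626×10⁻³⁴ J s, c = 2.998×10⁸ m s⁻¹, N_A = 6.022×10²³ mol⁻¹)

Product: (0.0206 M)(0.248 L) = 0.005109 mol.
Photon energy at 450 nm: hc/λ = (6.626×10⁻³⁴)(2.998×10⁸)/(450×10⁻⁹) = 4.414×10⁻¹⁹ J.
Energy delivered: (4.70 W)(587 s) = 2759 J.
Photons incident: 2759 / 4.414×10⁻¹⁹ = 6.251×10²¹, i.e. 6.251×10²¹/6.022×10²³ = 0.01038 mol.
Fraction absorbed: 1 − 18.2/100 = 0.8180.
Photons absorbed: 0.8180 × 0.01038 = 0.008491 mol.
Φ = 0.005109 mol / 0.008491 mol photons = 0.60.

Φ = 0.60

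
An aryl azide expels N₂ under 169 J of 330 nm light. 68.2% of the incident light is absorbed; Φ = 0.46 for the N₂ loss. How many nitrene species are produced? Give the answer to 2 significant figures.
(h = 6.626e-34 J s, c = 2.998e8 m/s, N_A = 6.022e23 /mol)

Photon energy at 330 nm: hc/λ = (6.626e-34)(2.998e8)/(330e-9) = 6.020e-19 J.
Photons incident: 169 / 6.020e-19 = 2.807e20, i.e. 2.807e20/6.022e23 = 4.661e-4 mol.
Photons absorbed: 0.682 × 4.661e-4 = 3.179e-4 mol.
Product: Φ × n_abs = 0.46 × 3.179e-4 = 1.462e-4 mol.
As a count: 1.462e-4 × 6.022e23 = 8.8e19.

8.8e19 species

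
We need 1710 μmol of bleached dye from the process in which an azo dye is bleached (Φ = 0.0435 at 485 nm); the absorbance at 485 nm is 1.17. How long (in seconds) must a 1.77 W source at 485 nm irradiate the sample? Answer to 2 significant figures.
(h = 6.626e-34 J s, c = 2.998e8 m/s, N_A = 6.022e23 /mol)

Product: 1710 μmol = 0.00171 mol.
Photons that must be absorbed: 0.00171 / 0.0435 = 0.03931 mol.
Fraction absorbed: 1 − 10^(−1.17) = 0.9324.
Incident photons needed: 0.03931 / 0.9324 = 0.04216 mol.
Photon energy: hc/λ = 4.096e-19 J; per mole, 2.467e5 J mol⁻¹.
Energy required: 0.04216 × 2.467e5 = 1.040e4 J.
Time: 1.040e4 J / 1.77 W = 5900 s.

t ≈ 5900 s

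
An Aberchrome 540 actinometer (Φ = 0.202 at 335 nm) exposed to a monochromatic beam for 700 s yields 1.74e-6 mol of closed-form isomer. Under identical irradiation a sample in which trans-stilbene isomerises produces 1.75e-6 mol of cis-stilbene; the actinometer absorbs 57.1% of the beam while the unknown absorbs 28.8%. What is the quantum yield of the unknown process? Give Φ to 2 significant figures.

Φ = 0.40

Photons absorbed by the actinometer: 1.74e-6 / 0.202 = 8.614e-6 mol.
Incident flux: 8.614e-6 / 0.571 = 1.509e-5 einstein.
Absorbed by unknown: 0.288 × 1.509e-5 = 4.346e-6 mol.
Φ(unknown) = 1.75e-6 / 4.346e-6 = 0.40.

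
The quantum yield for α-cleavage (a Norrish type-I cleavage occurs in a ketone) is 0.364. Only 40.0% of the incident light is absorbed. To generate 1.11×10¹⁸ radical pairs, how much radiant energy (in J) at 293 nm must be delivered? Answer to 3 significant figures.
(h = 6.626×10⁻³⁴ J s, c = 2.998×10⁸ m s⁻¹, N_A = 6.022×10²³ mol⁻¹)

Product: 1.11×10¹⁸ / 6.022×10²³ = 1.843×10⁻⁶ mol.
Photons that must be absorbed: 1.843×10⁻⁶ / 0.364 = 5.063×10⁻⁶ mol.
Incident photons needed: 5.063×10⁻⁶ / 0.400 = 1.266×10⁻⁵ mol.
Photon energy: hc/λ = 6.780×10⁻¹⁹ J; per mole, 4.083×10⁵ J mol⁻¹.
Energy required: 1.266×10⁻⁵ × 4.083×10⁵ = 5.17 J.

5.17 J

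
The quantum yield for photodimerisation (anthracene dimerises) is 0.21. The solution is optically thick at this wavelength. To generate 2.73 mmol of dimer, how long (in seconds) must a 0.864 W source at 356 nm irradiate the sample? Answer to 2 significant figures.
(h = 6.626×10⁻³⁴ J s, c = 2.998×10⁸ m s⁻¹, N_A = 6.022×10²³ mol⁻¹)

Product: 2.73 mmol = 0.00273 mol.
Photons that must be absorbed: 0.00273 / 0.21 = 0.01300 mol.
Photon energy: hc/λ = 5.580×10⁻¹⁹ J; per mole, 3.360×10⁵ J mol⁻¹.
Energy required: 0.01300 × 3.360×10⁵ = 4368 J.
Time: 4368 J / 0.864 W = 5100 s.

t ≈ 5100 s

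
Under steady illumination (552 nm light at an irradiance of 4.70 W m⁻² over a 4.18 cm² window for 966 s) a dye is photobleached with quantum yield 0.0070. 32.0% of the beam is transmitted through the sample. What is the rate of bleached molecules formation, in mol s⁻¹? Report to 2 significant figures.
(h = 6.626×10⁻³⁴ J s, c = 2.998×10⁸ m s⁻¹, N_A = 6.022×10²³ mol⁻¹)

Photon energy at 552 nm: hc/λ = (6.626×10⁻³⁴)(2.998×10⁸)/(552×10⁻⁹) = 3.599×10⁻¹⁹ J.
Energy delivered: (4.70 W m⁻²)(4.18×10⁻⁴ m²)(966 s) = 1.898 J.
Photons incident: 1.898 / 3.599×10⁻¹⁹ = 5.274×10¹⁸, i.e. 5.274×10¹⁸/6.022×10²³ = 8.758×10⁻⁶ mol.
Fraction absorbed: 1 − 32.0/100 = 0.6800.
Photons absorbed: 0.6800 × 8.758×10⁻⁶ = 5.955×10⁻⁶ mol.
Product formed: 0.0070 × 5.955×10⁻⁶ = 4.169×10⁻⁸ mol.
Rate: 4.169×10⁻⁸ / 966 s = 4.3×10⁻¹¹ mol s⁻¹.

4.3×10⁻¹¹ mol s⁻¹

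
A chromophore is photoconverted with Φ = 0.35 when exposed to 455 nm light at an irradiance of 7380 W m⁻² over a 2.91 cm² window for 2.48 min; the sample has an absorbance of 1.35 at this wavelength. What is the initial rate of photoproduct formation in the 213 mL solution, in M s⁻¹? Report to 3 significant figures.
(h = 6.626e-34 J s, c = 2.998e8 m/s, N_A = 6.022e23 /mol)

Photon energy at 455 nm: hc/λ = (6.626e-34)(2.998e8)/(455e-9) = 4.366e-19 J.
Energy delivered: (7380 W m⁻²)(2.91e-4 m²)(148.8 s) = 319.6 J.
Photons incident: 319.6 / 4.366e-19 = 7.320e20, i.e. 7.320e20/6.022e23 = 0.001216 mol.
Fraction absorbed: 1 − 10^(−1.35) = 0.9553.
Photons absorbed: 0.9553 × 0.001216 = 0.001162 mol.
Product formed: 0.35 × 0.001162 = 4.067e-4 mol.
Rate: 4.067e-4 mol / (148.8 s × 0.213 L) = 1.28e-5 M s⁻¹.

1.28e-5 M s⁻¹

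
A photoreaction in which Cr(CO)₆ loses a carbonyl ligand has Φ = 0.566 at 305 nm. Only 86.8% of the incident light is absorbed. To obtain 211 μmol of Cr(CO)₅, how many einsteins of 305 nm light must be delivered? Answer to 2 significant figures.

Product: 211 μmol = 2.11×10⁻⁴ mol.
Photons that must be absorbed: 2.11×10⁻⁴ / 0.566 = 3.728×10⁻⁴ mol.
Incident photons needed: 3.728×10⁻⁴ / 0.868 = 4.295×10⁻⁴ mol.

4.3×10⁻⁴ einstein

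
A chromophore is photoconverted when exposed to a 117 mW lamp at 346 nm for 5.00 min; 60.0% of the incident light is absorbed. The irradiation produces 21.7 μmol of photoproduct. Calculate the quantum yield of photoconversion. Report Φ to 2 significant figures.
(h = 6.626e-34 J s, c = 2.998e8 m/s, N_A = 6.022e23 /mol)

Product: 21.7 μmol = 2.17e-5 mol.
Photon energy at 346 nm: hc/λ = (6.626e-34)(2.998e8)/(346e-9) = 5.741e-19 J.
Energy delivered: (117 mW)(300 s) = 35.10 J.
Photons incident: 35.10 / 5.741e-19 = 6.114e19, i.e. 6.114e19/6.022e23 = 1.015e-4 mol.
Photons absorbed: 0.600 × 1.015e-4 = 6.090e-5 mol.
Φ = 2.17e-5 mol / 6.090e-5 mol photons = 0.36.

Φ = 0.36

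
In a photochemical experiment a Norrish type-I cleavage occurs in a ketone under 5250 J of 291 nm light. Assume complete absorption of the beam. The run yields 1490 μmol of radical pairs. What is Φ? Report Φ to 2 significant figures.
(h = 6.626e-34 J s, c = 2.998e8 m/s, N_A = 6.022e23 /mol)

Φ = 0.12

Product: 1490 μmol = 0.00149 mol.
Photon energy at 291 nm: hc/λ = (6.626e-34)(2.998e8)/(291e-9) = 6.826e-19 J.
Photons incident: 5250 / 6.826e-19 = 7.691e21, i.e. 7.691e21/6.022e23 = 0.01277 mol.
Φ = 0.00149 mol / 0.01277 mol photons = 0.12.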